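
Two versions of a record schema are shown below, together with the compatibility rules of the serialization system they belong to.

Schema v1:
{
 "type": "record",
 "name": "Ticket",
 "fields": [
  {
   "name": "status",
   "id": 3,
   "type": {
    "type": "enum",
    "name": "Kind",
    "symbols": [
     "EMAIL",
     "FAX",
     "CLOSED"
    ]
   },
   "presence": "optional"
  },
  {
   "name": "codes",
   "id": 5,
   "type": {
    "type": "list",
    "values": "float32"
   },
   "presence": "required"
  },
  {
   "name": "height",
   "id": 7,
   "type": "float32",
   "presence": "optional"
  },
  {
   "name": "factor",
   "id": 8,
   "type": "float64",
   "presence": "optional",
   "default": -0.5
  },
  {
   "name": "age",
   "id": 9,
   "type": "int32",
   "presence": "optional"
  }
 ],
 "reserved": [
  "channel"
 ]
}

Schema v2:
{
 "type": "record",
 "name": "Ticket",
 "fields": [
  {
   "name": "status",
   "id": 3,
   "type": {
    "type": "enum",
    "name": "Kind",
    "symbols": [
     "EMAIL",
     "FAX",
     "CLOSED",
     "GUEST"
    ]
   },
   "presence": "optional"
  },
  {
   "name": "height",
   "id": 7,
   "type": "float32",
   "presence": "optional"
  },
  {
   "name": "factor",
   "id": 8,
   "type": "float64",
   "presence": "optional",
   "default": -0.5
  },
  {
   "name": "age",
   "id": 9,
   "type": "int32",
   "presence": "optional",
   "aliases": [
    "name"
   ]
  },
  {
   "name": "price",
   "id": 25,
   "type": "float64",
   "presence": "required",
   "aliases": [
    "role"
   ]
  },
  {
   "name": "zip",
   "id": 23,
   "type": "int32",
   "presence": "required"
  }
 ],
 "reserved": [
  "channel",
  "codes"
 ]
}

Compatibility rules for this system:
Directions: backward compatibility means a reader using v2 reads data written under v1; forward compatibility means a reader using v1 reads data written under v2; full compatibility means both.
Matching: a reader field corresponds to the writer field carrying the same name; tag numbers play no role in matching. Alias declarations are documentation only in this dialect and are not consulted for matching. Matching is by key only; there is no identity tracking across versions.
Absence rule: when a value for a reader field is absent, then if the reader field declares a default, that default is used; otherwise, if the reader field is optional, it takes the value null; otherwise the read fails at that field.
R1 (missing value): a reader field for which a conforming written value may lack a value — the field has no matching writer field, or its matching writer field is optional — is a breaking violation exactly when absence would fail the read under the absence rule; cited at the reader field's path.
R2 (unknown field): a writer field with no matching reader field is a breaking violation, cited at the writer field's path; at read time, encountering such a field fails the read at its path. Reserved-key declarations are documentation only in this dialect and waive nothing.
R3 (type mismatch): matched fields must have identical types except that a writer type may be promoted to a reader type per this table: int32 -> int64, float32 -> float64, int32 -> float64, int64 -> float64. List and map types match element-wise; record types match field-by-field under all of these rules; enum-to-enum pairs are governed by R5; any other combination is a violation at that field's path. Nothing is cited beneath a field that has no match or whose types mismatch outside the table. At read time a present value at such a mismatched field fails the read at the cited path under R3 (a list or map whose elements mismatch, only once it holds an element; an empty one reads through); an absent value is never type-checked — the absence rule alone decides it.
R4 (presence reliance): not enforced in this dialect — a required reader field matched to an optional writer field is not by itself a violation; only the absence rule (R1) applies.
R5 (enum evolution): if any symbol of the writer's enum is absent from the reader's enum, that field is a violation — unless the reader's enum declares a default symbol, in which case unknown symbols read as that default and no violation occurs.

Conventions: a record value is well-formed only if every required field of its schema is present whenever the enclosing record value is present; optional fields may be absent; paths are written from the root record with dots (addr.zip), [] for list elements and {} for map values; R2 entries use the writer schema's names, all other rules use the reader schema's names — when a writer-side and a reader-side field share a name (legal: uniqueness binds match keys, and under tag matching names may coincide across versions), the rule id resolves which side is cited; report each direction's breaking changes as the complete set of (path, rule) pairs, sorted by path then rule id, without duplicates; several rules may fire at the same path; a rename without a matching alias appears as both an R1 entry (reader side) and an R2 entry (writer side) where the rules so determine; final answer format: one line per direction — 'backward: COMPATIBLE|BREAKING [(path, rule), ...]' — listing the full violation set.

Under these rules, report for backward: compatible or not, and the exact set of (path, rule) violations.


arrows below run writer -> reader for Ticket
backward on Ticket — v2 reading data written by v1:
  writer optional, Kind -> Kind: reader status maps from writer status
  writer optional, float32 -> float32: reader height maps from writer height
  writer optional, float64 -> float64: reader factor maps from writer factor
  writer optional, int32 -> int32: reader age maps from writer age
  price: no writer-side match
  zip: no writer-side match
  writer field codes has no reader counterpart
  violation R2 at codes
  violation R1 at price
  violation R1 at zip
  => backward verdict for Ticket: BREAKING, 3 violation(s)
checking off the Ticket differences that do not matter here:
  enum Kind (field status in record Ticket): symbol GUEST added -> fires only in the forward direction of Ticket, which is not asked here

backward: BREAKING [(codes, R2), (price, R1), (zip, R1)]


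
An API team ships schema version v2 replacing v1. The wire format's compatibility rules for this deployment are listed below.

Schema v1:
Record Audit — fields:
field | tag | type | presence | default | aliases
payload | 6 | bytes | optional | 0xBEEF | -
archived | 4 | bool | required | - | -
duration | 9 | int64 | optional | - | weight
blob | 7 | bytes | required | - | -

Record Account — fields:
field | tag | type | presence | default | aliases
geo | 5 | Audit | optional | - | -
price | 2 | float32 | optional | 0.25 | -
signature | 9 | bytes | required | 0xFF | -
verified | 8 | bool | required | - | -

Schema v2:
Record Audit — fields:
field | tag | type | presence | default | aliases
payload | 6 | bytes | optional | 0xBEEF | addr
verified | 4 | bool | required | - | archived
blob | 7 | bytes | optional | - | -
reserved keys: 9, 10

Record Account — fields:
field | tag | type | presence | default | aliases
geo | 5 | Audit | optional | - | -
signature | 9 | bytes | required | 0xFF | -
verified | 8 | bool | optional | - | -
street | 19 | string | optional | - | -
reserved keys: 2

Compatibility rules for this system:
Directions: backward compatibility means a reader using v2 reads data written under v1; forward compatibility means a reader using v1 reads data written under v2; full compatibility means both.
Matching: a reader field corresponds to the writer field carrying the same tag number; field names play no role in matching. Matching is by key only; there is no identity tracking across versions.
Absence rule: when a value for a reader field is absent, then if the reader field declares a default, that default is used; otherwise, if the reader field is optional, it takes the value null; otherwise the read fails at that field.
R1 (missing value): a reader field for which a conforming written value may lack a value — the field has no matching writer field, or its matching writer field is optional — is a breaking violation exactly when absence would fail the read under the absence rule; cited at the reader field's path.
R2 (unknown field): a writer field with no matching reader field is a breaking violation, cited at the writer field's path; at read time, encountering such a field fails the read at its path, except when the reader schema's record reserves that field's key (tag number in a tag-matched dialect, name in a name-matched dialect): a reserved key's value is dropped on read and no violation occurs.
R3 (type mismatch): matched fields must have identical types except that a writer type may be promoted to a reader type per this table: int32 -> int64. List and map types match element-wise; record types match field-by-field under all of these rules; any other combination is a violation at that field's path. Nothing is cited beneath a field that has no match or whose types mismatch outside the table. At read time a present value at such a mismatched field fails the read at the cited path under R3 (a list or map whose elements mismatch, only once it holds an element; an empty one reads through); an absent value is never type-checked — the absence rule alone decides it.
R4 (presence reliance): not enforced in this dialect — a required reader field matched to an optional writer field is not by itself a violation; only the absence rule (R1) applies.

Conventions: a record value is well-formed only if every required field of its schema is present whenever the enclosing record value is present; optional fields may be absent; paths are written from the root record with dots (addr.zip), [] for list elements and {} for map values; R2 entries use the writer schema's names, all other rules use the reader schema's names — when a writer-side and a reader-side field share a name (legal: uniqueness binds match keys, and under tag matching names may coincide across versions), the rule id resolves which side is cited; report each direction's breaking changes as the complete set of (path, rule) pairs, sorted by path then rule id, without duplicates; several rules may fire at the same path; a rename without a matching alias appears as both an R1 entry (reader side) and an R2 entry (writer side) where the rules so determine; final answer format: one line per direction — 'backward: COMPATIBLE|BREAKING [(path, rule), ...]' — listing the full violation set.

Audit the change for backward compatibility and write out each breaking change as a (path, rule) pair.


backward: COMPATIBLE []

arrows below run writer -> reader for Account
backward pass over Account, reader schema v2, writer schema v1:
  geo: Audit -> Audit, writer optional; from geo
  signature: bytes -> bytes, writer required; from signature
  verified: bool -> bool, writer required; from verified
  street has no writer counterpart
  writer field price has no reader counterpart
  geo.payload: bytes -> bytes, writer optional; from geo.payload
  geo.verified: bool -> bool, writer required; from geo.archived
  geo.blob: bytes -> bytes, writer required; from geo.blob
  writer field geo.duration has no reader counterpart
  => backward: COMPATIBLE
checking off the Account differences that do not matter here:
  removed field price from record Account (its key 2 joins the reserved list) -> inert for the asked Account verdict: nothing fires
  removed field duration from record Audit (its key 9 joins the reserved list) -> inert for the asked Account verdict: nothing fires
  field verified in record Account: required changed to optional -> its effect on Account is confined to the forward direction, not asked
  renamed field archived to verified in record Audit (alias archived declared on the renamed field) -> inert for the asked Account verdict: nothing fires
  field blob in record Audit: required changed to optional -> its effect on Account is confined to the forward direction, not asked
  added field street to record Account: optional string, tag 19 (in v2 it sits last) -> its effect on Account is confined to the forward direction, not asked


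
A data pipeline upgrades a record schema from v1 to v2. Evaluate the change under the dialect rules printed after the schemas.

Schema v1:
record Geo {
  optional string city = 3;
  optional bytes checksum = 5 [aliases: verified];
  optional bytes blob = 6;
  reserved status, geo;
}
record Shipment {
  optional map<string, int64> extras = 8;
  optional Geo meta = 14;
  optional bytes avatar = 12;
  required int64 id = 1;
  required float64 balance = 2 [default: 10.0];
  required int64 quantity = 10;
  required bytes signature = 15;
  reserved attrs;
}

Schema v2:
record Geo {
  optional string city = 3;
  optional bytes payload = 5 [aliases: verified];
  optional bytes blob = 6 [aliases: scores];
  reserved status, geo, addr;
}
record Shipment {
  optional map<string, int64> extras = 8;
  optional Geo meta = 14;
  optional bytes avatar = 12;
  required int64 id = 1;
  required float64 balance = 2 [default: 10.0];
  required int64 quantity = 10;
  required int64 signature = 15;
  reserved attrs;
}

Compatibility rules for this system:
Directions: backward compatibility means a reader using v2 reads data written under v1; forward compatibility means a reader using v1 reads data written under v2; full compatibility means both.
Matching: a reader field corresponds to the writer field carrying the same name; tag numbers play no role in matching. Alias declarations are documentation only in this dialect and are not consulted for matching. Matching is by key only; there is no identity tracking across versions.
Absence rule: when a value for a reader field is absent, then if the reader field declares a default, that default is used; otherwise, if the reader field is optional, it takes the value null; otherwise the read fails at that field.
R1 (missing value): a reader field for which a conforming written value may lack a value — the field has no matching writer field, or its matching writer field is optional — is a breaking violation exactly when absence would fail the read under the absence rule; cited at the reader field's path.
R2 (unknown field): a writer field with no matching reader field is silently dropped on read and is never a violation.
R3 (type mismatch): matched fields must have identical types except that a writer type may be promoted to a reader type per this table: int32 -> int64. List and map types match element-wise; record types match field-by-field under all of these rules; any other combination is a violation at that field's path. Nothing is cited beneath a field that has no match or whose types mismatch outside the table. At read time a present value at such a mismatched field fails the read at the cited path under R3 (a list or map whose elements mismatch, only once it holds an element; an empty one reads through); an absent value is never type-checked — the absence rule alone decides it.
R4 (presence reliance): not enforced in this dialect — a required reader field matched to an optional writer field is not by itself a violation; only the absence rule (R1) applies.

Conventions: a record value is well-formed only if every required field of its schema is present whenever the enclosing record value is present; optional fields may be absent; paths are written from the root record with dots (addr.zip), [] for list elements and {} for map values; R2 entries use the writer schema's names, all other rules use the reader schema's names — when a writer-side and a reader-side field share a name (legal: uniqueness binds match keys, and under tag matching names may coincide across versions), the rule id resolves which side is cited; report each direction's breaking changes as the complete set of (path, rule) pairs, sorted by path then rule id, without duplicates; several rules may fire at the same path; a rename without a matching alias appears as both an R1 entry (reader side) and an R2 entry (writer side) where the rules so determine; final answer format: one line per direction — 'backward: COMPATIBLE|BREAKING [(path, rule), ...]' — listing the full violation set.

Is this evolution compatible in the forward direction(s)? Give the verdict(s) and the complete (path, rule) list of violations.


forward: BREAKING [(signature, R3)]

the writer's type comes first in each Shipment pair
forward on Shipment — v1 reading data written by v2:
  extras <- extras (map<string, int64> -> map<string, int64>, writer optional)
  meta <- meta (Geo -> Geo, writer optional)
  avatar <- avatar (bytes -> bytes, writer optional)
  id <- id (int64 -> int64, writer required)
  balance <- balance (float64 -> float64, writer required)
  quantity <- quantity (int64 -> int64, writer required)
  signature <- signature (int64 -> bytes, writer required)
  meta.city <- meta.city (string -> string, writer optional)
  no writer field matches reader meta.checksum
  meta.blob <- meta.blob (bytes -> bytes, writer optional)
  leftover writer field: meta.payload
  violation R3 at signature
  => forward: BREAKING (1)
the rest of the Shipment diff is inert for this question:
  renamed field checksum to payload in record Geo -> inert for the asked Shipment verdict: nothing fires


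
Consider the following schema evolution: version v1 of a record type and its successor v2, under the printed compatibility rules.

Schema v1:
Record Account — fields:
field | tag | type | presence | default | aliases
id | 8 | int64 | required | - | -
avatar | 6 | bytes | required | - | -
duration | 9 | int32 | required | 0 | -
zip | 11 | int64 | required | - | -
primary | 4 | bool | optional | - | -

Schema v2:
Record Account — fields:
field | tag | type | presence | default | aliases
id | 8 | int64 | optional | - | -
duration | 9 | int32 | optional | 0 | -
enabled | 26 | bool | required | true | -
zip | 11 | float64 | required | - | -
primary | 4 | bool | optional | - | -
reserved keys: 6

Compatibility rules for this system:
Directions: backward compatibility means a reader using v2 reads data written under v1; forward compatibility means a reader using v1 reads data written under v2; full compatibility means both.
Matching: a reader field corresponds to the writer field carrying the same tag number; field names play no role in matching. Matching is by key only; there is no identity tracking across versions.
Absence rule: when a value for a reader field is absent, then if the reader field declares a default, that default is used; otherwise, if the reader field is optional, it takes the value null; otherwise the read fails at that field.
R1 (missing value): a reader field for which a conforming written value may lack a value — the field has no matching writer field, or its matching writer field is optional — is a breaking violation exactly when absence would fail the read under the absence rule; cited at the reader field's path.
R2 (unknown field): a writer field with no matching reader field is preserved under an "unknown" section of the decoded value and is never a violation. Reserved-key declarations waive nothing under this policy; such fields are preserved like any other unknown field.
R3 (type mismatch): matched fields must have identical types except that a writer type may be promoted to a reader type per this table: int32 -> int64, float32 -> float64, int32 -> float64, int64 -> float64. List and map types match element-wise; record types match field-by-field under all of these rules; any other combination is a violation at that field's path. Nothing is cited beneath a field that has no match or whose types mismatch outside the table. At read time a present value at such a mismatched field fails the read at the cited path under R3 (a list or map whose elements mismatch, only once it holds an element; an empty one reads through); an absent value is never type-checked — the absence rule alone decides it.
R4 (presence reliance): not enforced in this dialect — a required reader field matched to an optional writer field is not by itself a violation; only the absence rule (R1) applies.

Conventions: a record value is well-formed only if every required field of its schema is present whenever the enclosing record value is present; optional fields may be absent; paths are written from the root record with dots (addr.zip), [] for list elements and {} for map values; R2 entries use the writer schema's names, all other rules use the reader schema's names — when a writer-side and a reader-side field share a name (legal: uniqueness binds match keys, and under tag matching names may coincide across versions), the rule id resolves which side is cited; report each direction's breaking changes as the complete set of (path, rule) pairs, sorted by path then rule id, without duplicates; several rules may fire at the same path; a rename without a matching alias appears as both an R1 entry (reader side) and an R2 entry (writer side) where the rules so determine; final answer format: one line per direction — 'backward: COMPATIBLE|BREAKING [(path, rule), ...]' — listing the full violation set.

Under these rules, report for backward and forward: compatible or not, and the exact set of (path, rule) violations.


backward: COMPATIBLE []; forward: BREAKING [(avatar, R1), (id, R1), (zip, R3)]

the writer's type comes first in each Account pair
backward pass over Account, reader schema v2, writer schema v1:
  id: paired with writer id (int64 -> int64; writer required)
  duration: paired with writer duration (int32 -> int32; writer required)
  no writer field matches reader enabled
  zip: paired with writer zip (int64 -> float64; writer required)
  primary: paired with writer primary (bool -> bool; writer optional)
  avatar (writer side), unknown to reader
  => backward verdict for Account: COMPATIBLE, no violations
forward pass over Account, reader schema v1, writer schema v2:
  id: paired with writer id (int64 -> int64; writer optional)
  no writer field matches reader avatar
  duration: paired with writer duration (int32 -> int32; writer optional)
  zip: paired with writer zip (float64 -> int64; writer required)
  primary: paired with writer primary (bool -> bool; writer optional)
  enabled (writer side), unknown to reader
  R1 fires at avatar
  R1 fires at id
  R3 fires at zip
  => forward: BREAKING (3)


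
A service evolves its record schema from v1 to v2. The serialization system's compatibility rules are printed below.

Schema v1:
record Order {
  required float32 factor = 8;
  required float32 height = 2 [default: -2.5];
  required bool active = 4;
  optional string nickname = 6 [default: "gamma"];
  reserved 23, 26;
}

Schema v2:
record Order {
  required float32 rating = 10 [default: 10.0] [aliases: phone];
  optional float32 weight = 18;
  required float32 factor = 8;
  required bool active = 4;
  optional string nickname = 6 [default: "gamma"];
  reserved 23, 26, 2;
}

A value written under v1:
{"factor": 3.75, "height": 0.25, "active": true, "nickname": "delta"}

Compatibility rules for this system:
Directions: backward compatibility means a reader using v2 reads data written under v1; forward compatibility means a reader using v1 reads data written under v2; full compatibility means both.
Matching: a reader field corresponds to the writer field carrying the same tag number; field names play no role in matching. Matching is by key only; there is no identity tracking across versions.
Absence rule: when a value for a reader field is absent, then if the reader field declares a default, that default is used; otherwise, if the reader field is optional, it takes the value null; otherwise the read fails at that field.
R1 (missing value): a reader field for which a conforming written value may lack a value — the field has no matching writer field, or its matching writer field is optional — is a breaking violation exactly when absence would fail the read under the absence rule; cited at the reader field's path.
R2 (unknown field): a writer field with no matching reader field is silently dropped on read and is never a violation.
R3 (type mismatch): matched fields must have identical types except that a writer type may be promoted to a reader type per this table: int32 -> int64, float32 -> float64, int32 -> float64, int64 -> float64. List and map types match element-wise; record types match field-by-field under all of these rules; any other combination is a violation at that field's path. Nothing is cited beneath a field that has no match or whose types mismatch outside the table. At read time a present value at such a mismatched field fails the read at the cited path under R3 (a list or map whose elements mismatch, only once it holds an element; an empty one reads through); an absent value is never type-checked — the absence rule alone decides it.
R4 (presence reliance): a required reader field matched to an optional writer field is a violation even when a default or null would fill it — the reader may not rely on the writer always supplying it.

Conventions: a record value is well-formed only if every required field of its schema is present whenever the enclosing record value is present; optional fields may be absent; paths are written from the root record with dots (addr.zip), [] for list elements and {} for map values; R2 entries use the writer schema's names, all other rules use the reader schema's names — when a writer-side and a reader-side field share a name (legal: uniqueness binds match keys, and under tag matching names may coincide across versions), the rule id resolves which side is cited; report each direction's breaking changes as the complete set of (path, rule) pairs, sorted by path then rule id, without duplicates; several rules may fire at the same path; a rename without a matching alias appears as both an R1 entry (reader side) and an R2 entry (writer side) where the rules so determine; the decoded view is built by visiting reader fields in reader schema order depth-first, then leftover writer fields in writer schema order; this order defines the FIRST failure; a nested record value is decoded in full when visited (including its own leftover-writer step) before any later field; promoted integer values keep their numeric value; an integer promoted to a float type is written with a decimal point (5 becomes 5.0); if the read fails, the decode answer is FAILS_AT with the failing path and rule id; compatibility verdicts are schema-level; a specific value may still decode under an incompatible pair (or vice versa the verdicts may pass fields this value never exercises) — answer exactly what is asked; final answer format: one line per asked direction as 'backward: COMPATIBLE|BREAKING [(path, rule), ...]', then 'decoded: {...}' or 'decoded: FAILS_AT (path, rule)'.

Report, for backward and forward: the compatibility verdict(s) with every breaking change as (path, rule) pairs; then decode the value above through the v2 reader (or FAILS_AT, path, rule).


each type pair in Order: writer, then reader
backward for Order (reader v2, writer v1):
  no writer field matches reader rating
  no writer field matches reader weight
  writer required, float32 -> float32: reader factor maps from writer factor
  writer required, bool -> bool: reader active maps from writer active
  writer optional, string -> string: reader nickname maps from writer nickname
  writer height: unknown to reader
  => backward verdict for Order: COMPATIBLE, no violations
forward for Order (reader v1, writer v2):
  writer required, float32 -> float32: reader factor maps from writer factor
  no writer field matches reader height
  writer required, bool -> bool: reader active maps from writer active
  writer optional, string -> string: reader nickname maps from writer nickname
  writer rating: unknown to reader
  writer weight: unknown to reader
  => forward verdict for Order: COMPATIBLE, no violations
decode walk for Order under reader schema v2:
  rating := 10.0 (no value, default fills)
  weight := null (not supplied -> null)
  factor := 3.75
  active := true
  nickname := "delta"
  writer height: unmatched, discarded
  => decoded: {"rating": 10.0, "weight": null, "factor": 3.75, "active": true, "nickname": "delta"}

backward: COMPATIBLE []; forward: COMPATIBLE []; decoded: {"rating": 10.0, "weight": null, "factor": 3.75, "active": true, "nickname": "delta"}


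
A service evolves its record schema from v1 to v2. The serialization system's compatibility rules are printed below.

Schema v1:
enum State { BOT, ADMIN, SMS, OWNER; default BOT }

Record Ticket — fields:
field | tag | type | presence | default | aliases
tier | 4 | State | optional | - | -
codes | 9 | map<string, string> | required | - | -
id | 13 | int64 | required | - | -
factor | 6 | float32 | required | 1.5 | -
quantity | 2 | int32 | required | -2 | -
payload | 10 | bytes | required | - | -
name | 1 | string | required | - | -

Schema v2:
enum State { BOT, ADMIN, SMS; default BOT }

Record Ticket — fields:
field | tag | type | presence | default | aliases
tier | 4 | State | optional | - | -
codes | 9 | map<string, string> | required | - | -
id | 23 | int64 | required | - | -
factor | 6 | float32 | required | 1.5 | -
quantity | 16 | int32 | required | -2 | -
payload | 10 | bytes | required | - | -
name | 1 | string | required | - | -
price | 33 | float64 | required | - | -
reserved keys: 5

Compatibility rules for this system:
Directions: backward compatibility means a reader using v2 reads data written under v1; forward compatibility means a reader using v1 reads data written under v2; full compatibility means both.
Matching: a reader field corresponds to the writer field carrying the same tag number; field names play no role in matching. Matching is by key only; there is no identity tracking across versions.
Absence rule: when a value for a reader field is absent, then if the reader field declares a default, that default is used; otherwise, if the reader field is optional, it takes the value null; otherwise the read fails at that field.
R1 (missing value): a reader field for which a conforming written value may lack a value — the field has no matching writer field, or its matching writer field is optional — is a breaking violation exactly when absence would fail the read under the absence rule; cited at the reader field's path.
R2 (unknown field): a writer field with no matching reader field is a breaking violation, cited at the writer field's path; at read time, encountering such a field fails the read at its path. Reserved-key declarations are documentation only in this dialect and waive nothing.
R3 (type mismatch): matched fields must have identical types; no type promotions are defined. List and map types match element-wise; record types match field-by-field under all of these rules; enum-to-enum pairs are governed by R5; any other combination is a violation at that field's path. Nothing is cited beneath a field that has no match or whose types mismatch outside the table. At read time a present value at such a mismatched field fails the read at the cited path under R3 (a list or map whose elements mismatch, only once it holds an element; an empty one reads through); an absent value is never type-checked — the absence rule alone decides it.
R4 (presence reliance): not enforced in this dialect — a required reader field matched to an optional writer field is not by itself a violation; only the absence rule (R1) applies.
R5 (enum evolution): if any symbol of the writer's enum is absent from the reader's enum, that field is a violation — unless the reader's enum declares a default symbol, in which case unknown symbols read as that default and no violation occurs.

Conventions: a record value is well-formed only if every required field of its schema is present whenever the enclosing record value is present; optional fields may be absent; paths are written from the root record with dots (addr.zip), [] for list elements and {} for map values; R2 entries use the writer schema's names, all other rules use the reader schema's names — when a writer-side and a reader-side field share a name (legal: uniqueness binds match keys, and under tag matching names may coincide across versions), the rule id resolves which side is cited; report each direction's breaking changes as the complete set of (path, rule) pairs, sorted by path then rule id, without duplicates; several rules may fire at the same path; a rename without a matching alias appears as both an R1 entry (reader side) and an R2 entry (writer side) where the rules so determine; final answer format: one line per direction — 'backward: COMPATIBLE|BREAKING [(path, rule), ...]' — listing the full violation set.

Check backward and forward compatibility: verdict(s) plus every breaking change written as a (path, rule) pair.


arrows below run writer -> reader for Ticket
backward for Ticket (reader v2, writer v1):
  tier <- tier (State -> State, writer optional)
  codes <- codes (map<string, string> -> map<string, string>, writer required)
  id has no writer counterpart
  factor <- factor (float32 -> float32, writer required)
  quantity has no writer counterpart
  payload <- payload (bytes -> bytes, writer required)
  name <- name (string -> string, writer required)
  price has no writer counterpart
  writer id: unknown to reader
  writer quantity: unknown to reader
  rule R1 violated at id
  rule R2 violated at id
  rule R1 violated at price
  rule R2 violated at quantity
  => backward: BREAKING (4)
forward for Ticket (reader v1, writer v2):
  tier <- tier (State -> State, writer optional)
  codes <- codes (map<string, string> -> map<string, string>, writer required)
  id has no writer counterpart
  factor <- factor (float32 -> float32, writer required)
  quantity has no writer counterpart
  payload <- payload (bytes -> bytes, writer required)
  name <- name (string -> string, writer required)
  writer id: unknown to reader
  writer quantity: unknown to reader
  writer price: unknown to reader
  rule R1 violated at id
  rule R2 violated at id
  rule R2 violated at price
  rule R2 violated at quantity
  => forward: BREAKING (4)

backward: BREAKING [(id, R1), (id, R2), (price, R1), (quantity, R2)]; forward: BREAKING [(id, R1), (id, R2), (price, R2), (quantity, R2)]


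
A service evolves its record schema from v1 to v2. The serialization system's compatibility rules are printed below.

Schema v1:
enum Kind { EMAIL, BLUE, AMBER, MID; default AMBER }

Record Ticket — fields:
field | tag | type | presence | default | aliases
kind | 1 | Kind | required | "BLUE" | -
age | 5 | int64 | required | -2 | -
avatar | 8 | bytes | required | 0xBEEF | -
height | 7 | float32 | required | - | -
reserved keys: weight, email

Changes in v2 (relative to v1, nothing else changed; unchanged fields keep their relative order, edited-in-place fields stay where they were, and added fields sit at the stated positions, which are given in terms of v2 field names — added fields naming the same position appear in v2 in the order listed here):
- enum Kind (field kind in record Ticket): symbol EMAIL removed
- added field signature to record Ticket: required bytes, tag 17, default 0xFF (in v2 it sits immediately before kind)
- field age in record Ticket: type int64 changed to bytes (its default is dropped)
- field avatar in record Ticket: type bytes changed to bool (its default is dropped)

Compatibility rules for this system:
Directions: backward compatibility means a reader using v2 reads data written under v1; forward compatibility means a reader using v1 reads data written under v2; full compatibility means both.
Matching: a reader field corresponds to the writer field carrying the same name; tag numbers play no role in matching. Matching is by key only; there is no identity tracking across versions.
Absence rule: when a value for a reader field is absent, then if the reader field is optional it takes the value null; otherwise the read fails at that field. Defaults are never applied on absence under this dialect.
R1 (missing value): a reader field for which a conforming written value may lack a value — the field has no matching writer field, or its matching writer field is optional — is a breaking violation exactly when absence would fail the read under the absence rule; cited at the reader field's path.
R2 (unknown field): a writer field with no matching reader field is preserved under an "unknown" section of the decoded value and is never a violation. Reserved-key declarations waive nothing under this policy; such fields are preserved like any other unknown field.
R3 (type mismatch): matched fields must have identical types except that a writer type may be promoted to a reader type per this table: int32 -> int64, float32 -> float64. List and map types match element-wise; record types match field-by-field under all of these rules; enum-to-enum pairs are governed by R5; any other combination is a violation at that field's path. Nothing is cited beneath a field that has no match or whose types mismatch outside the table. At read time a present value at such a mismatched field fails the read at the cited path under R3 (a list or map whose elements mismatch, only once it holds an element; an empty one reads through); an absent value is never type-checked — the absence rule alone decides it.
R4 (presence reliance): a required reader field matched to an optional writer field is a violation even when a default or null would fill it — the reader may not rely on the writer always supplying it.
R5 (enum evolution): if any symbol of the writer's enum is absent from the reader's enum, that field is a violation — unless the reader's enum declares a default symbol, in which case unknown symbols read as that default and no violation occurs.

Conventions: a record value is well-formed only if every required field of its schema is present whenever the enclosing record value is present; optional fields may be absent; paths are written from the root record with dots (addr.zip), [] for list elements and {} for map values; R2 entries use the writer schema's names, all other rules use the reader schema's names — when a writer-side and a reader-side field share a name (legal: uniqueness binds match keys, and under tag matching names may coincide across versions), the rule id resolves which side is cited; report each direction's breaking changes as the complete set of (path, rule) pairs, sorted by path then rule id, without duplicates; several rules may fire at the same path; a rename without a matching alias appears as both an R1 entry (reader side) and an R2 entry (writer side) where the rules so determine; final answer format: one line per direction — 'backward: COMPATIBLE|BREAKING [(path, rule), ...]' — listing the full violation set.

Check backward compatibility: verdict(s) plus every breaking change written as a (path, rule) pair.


backward: BREAKING [(age, R3), (avatar, R3), (signature, R1)]

arrows below run writer -> reader for Ticket
checking backward for Ticket: reader v2 against writer v1:
  signature has no writer counterpart
  kind: paired with writer kind (Kind -> Kind; writer required)
  age: paired with writer age (int64 -> bytes; writer required)
  avatar: paired with writer avatar (bytes -> bool; writer required)
  height: paired with writer height (float32 -> float32; writer required)
  R3 fires at age
  R3 fires at avatar
  R1 fires at signature
  => 3 violation(s): backward is BREAKING for Ticket
ruling out the remaining Ticket differences:
  enum Kind (field kind in record Ticket): symbol EMAIL removed -> inert for the asked Ticket verdict: nothing fires


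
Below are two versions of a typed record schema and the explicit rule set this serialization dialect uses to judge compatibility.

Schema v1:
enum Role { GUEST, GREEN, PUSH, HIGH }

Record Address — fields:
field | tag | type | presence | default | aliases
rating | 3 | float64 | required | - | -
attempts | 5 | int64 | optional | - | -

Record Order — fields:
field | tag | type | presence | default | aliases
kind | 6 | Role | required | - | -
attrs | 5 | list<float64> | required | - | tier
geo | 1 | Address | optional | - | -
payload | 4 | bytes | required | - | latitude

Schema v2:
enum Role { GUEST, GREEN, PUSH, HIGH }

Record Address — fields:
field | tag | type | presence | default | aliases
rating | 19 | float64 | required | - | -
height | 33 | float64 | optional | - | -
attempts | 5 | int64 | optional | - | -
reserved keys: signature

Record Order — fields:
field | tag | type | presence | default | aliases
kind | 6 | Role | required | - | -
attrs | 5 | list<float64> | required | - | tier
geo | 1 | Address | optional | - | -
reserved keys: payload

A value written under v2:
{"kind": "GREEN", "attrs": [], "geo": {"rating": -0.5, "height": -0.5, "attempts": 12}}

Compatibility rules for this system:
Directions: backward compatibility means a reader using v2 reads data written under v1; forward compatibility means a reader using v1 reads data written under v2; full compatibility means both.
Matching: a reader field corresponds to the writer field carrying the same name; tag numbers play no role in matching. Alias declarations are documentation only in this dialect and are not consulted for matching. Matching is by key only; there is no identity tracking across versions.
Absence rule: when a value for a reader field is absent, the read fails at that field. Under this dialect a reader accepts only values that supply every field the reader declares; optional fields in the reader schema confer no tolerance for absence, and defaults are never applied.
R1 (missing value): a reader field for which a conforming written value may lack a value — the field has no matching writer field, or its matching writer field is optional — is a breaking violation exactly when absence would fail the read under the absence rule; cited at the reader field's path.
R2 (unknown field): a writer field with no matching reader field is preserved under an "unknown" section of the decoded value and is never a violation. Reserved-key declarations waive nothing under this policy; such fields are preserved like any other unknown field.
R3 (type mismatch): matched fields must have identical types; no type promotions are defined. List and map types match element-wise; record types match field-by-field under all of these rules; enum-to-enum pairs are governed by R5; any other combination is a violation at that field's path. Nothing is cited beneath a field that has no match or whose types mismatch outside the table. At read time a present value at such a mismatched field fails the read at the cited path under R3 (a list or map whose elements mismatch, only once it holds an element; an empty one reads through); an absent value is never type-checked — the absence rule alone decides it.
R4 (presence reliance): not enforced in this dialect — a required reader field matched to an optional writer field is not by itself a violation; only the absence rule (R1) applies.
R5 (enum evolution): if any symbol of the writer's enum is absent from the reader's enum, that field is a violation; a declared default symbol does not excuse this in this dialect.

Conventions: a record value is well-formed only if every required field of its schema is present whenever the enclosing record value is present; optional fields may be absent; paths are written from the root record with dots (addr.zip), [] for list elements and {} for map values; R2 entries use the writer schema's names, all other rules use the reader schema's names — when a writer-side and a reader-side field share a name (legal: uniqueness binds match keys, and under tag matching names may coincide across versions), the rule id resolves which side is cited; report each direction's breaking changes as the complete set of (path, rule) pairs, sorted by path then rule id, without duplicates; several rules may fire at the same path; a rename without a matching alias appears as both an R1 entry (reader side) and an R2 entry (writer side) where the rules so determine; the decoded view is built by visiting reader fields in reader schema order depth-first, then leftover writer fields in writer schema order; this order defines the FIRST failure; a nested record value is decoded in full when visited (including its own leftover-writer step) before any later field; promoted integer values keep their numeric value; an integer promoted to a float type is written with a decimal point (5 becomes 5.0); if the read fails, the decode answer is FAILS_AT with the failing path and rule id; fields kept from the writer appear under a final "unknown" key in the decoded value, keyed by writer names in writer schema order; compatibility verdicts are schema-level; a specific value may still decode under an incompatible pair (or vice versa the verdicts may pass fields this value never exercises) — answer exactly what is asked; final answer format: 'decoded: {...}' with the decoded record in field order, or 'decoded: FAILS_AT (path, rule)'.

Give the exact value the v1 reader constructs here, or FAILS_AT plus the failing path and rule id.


decoded: FAILS_AT (payload, R1)

in Order below, arrows point writer -> reader
decode (reader v1):
  kind := "GREEN"
  attrs := []
  geo.rating := -0.5
  geo.attempts := 12
  writer geo.height: kept under "unknown"
  read fails at payload under R1 (no fill)
  => FAILS_AT (payload, R1)
checking off the Order differences that do not matter here:
  added field height to record Address: optional float64, tag 33 (in v2 it sits immediately before attempts) -> shifts the Order verdicts, not this decode
  field rating in record Address: tag 3 changed to 19 -> inert under this dialect — no rule fires on Order and the result does not move
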